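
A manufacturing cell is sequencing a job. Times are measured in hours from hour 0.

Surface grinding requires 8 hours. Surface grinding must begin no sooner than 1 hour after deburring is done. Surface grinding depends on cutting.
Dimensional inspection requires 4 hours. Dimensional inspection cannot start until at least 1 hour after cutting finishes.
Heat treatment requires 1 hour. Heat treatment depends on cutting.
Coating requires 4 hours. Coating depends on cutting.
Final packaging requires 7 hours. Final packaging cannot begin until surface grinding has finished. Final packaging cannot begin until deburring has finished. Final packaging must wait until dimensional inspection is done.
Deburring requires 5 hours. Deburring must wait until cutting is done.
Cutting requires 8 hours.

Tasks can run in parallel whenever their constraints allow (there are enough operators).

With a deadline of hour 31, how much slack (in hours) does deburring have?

Cutting can start immediately at hour 0; it finishes at hour 8.
Deburring cannot begin until cutting (finishes hour 8). It runs from hour 8 to 8 + 5 = hour 13.

Working backward from the deadline:
To finish by hour 31, final packaging (duration 7) must start no later than hour 24.
Since final packaging (must start by hour 24) depends on it, surface grinding must finish by hour 24. Backing off its 8-hour duration gives a latest start of hour 16.
Deburring has several dependents: surface grinding (must start by hour 16, minus 1-hour gap → hour 15); final packaging (must start by hour 24). The earliest of those limits is hour 15, so deburring must start by 15 − 5 = hour 10.
So deburring can start as early as hour 8 and as late as hour 10, giving 10 − 8 = 2 hours of slack.

2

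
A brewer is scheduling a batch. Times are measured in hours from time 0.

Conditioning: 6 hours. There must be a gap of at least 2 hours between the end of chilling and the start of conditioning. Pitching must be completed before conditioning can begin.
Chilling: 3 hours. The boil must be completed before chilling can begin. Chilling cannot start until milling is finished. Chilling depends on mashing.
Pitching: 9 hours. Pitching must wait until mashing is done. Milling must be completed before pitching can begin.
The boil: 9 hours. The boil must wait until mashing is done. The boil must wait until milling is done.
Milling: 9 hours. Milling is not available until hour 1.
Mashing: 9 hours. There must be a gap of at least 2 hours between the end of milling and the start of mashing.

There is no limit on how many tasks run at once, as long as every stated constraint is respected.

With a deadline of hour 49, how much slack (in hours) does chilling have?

8

After its own release at hour 1, milling can start at hour 1 and finishes at hour 10.
After milling (finishes hour 10, plus 2-hour gap → hour 12), mashing can start at hour 12 and finishes at hour 21.
The boil has to wait for mashing (finishes hour 21); milling (finishes hour 10). The latest of these is hour 21, so the boil runs hour 21 to 21 + 9 = hour 30.
Chilling needs all of the boil (finishes hour 30); milling (finishes hour 10); mashing (finishes hour 21). That puts its earliest start at hour 30; it finishes at 30 + 3 = hour 33.

Working backward from the deadline:
Conditioning has no dependents, so it just needs to finish by hour 49. Starting by 49 − 6 = hour 43 achieves that.
Chilling must finish before conditioning (must start by hour 43, minus 2-hour gap → hour 41). With a 3-hour duration, chilling must start by 41 − 3 = hour 38.
So chilling can start as early as hour 30 and as late as hour 38, giving 38 − 30 = 8 hours of slack.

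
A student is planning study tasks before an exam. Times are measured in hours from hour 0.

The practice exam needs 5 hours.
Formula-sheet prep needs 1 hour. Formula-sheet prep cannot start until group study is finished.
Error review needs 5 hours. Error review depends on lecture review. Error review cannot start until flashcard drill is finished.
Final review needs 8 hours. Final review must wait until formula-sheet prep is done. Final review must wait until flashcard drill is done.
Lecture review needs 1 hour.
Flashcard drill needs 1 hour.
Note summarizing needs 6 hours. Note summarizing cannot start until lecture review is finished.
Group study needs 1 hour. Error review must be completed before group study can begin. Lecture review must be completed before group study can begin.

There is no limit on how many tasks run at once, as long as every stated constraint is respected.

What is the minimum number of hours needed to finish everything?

16

Nothing blocks the practice exam, so it runs from hour 0 to hour 5.
Flashcard drill can start immediately at hour 0; it finishes at hour 1.
Lecture review can start immediately at hour 0; it finishes at hour 1.
Note summarizing waits on lecture review (finishes hour 1), so it starts at hour 1 and finishes at 1 + 6 = hour 7.
For error review: lecture review (finishes hour 1); flashcard drill (finishes hour 1). Taking the maximum gives a start of hour 1, and it finishes at 1 + 5 = hour 6.
Group study has to wait for error review (finishes hour 6); lecture review (finishes hour 1). The latest of these is hour 6, so group study runs hour 6 to 6 + 1 = hour 7.
After group study (finishes hour 7), formula-sheet prep can start at hour 7 and finishes at hour 8.
Final review needs all of formula-sheet prep (finishes hour 8); flashcard drill (finishes hour 1). That puts its earliest start at hour 8; it finishes at 8 + 8 = hour 16.
All tasks are finished once the last one completes. Finish times: Lecture review at 1, Flashcard drill at 1, The practice exam at 5, Error review at 6, Group study at 7, Note summarizing at 7, Formula-sheet prep at 8, Final review at 16. The latest is hour 16.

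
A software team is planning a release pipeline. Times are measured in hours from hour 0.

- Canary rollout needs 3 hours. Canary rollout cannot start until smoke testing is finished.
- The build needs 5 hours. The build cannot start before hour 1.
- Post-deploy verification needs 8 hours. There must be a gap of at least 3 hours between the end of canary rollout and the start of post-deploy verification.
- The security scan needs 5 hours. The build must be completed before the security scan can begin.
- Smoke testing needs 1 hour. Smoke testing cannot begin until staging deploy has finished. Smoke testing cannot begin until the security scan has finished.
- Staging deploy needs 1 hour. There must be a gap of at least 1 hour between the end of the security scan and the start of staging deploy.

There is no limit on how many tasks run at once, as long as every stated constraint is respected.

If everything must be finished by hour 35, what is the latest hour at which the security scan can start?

13

Post-deploy verification must finish by hour 35; it takes 8 hours, so it must start by 35 − 8 = hour 27.
Canary rollout has to be done before post-deploy verification (must start by hour 27, minus 3-hour gap → hour 24). That means finishing by hour 24, i.e. starting by 24 − 3 = hour 21.
Smoke testing must finish before canary rollout (must start by hour 21). With a 1-hour duration, smoke testing must start by 21 − 1 = hour 20.
Staging deploy must finish before smoke testing (must start by hour 20). With a 1-hour duration, staging deploy must start by 20 − 1 = hour 19.
The security scan must finish in time for staging deploy (must start by hour 19, minus 1-hour gap → hour 18); smoke testing (must start by hour 20). The tightest is hour 18, so the security scan must start by 18 − 5 = hour 13.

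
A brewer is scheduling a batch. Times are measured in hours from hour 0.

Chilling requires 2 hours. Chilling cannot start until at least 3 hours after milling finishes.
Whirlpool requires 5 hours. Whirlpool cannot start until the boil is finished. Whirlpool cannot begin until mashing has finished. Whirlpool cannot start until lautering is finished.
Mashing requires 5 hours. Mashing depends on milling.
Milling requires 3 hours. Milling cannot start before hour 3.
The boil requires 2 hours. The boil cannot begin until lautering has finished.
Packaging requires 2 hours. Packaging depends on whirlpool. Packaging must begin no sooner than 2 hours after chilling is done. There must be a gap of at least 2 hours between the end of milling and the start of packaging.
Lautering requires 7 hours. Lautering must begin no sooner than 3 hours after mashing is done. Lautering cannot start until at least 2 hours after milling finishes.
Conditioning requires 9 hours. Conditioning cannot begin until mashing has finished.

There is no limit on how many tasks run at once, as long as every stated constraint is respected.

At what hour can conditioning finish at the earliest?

20

Milling waits on its own release at hour 3, so it starts at hour 3 and finishes at 3 + 3 = hour 6.
After milling (finishes hour 6), mashing can start at hour 6 and finishes at hour 11.
Conditioning cannot begin until mashing (finishes hour 11). It runs from hour 11 to 11 + 9 = hour 20.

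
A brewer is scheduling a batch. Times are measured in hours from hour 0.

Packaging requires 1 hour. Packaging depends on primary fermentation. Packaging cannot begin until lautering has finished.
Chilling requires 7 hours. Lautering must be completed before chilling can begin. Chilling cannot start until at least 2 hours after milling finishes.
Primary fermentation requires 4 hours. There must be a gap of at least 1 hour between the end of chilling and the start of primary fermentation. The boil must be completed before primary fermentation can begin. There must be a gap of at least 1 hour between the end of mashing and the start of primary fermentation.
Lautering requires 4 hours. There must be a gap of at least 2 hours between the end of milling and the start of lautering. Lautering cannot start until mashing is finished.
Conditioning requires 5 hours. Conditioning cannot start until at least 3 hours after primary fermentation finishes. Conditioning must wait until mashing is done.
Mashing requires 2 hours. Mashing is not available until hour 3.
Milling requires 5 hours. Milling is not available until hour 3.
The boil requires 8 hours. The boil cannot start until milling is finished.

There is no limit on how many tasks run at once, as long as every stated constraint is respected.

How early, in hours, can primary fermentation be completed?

After its own release at hour 3, mashing can start at hour 3 and finishes at hour 5.
Milling cannot begin until its own release at hour 3. It runs from hour 3 to 3 + 5 = hour 8.
After milling (finishes hour 8), the boil can start at hour 8 and finishes at hour 16.
Lautering needs all of milling (finishes hour 8, plus 2-hour gap → hour 10); mashing (finishes hour 5). That puts its earliest start at hour 10; it finishes at 10 + 4 = hour 14.
Chilling cannot start until lautering (finishes hour 14); milling (finishes hour 8, plus 2-hour gap → hour 10). The controlling bound is hour 14, so chilling finishes at 14 + 7 = hour 21.
Primary fermentation needs all of chilling (finishes hour 21, plus 1-hour gap → hour 22); the boil (finishes hour 16); mashing (finishes hour 5, plus 1-hour gap → hour 6). That puts its earliest start at hour 22; it finishes at 22 + 4 = hour 26.

26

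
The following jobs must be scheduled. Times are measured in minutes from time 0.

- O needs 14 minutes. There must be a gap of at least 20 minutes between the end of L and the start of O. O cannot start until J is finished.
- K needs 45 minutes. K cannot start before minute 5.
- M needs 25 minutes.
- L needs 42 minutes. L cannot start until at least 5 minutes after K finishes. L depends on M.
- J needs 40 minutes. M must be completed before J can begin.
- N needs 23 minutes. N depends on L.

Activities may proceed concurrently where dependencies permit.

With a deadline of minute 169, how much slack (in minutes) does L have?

Nothing blocks M, so it runs from minute 0 to minute 25.
After its own release at minute 5, K can start at minute 5 and finishes at minute 50.
L cannot start until K (finishes minute 50, plus 5-minute gap → minute 55); M (finishes minute 25). The controlling bound is minute 55, so L finishes at 55 + 42 = minute 97.

Working backward from the deadline:
N must finish by minute 169; it takes 23 minutes, so it must start by 169 − 23 = minute 146.
Nothing follows O; the deadline of minute 169 is its only limit. It must start by 169 − 14 = minute 155.
L feeds N (must start by minute 146); O (must start by minute 155, minus 20-minute gap → minute 135). Taking the minimum, L must finish by minute 135 and start by 135 − 42 = minute 93.
So L can start as early as minute 55 and as late as minute 93, giving 93 − 55 = 38 minutes of slack.

38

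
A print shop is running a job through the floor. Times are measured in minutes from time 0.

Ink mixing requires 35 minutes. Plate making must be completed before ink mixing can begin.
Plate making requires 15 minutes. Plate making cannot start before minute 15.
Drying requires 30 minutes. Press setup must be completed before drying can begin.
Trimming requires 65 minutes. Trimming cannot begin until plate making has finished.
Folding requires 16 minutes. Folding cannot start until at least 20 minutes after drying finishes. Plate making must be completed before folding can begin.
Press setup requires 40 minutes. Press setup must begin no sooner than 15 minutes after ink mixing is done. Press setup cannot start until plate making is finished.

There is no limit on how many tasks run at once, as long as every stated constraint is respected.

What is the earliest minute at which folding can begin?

170

Plate making cannot begin until its own release at minute 15. It runs from minute 15 to 15 + 15 = minute 30.
After plate making (finishes minute 30), ink mixing can start at minute 30 and finishes at minute 65.
For press setup: ink mixing (finishes minute 65, plus 15-minute gap → minute 80); plate making (finishes minute 30). Taking the maximum gives a start of minute 80, and it finishes at 80 + 40 = minute 120.
After press setup (finishes minute 120), drying can start at minute 120 and finishes at minute 150.
Folding waits on drying (finishes minute 150, plus 20-minute gap → minute 170); plate making (finishes minute 30). The latest of these is minute 170, which is the earliest folding can start.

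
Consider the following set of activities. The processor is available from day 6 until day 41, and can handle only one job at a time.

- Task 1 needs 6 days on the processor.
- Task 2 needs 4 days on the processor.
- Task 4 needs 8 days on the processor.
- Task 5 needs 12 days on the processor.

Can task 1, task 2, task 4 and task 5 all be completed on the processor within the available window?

Yes

The processor window is 41 − 6 = 35 days.
Running back to back, the jobs need 6 + 4 + 8 + 12 = 30 days on the processor.
Since 30 ≤ 35, they fit within the window.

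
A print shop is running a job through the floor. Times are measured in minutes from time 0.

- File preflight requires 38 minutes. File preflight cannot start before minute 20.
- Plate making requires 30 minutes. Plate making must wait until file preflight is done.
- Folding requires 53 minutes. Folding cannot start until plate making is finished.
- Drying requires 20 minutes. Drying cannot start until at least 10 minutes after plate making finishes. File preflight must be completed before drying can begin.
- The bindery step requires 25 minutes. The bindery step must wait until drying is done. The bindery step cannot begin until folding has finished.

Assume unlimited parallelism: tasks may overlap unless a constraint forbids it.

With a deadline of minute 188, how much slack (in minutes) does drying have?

45

After its own release at minute 20, file preflight can start at minute 20 and finishes at minute 58.
Plate making waits on file preflight (finishes minute 58), so it starts at minute 58 and finishes at 58 + 30 = minute 88.
Drying cannot start until plate making (finishes minute 88, plus 10-minute gap → minute 98); file preflight (finishes minute 58). The controlling bound is minute 98, so drying finishes at 98 + 20 = minute 118.

Working backward from the deadline:
Nothing follows the bindery step; the deadline of minute 188 is its only limit. It must start by 188 − 25 = minute 163.
Since the bindery step (must start by minute 163) depends on it, drying must finish by minute 163. Backing off its 20-minute duration gives a latest start of minute 143.
So drying can start as early as minute 98 and as late as minute 143, giving 143 − 98 = 45 minutes of slack.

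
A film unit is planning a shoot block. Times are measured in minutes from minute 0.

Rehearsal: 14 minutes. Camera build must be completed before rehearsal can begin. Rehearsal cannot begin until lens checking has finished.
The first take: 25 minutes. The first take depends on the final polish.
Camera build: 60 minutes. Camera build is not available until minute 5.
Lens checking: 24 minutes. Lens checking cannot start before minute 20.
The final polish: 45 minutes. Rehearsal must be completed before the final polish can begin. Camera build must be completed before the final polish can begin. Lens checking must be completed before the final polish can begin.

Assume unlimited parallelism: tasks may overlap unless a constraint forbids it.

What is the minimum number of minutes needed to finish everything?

Lens checking cannot begin until its own release at minute 20. It runs from minute 20 to 20 + 24 = minute 44.
After its own release at minute 5, camera build can start at minute 5 and finishes at minute 65.
Rehearsal needs all of camera build (finishes minute 65); lens checking (finishes minute 44). That puts its earliest start at minute 65; it finishes at 65 + 14 = minute 79.
The final polish has to wait for rehearsal (finishes minute 79); camera build (finishes minute 65); lens checking (finishes minute 44). The latest of these is minute 79, so the final polish runs minute 79 to 79 + 45 = minute 124.
The first take cannot begin until the final polish (finishes minute 124). It runs from minute 124 to 124 + 25 = minute 149.
All tasks are finished once the last one completes. Finish times: Camera build at 65, Lens checking at 44, Rehearsal at 79, The final polish at 124, The first take at 149. The latest is minute 149.

149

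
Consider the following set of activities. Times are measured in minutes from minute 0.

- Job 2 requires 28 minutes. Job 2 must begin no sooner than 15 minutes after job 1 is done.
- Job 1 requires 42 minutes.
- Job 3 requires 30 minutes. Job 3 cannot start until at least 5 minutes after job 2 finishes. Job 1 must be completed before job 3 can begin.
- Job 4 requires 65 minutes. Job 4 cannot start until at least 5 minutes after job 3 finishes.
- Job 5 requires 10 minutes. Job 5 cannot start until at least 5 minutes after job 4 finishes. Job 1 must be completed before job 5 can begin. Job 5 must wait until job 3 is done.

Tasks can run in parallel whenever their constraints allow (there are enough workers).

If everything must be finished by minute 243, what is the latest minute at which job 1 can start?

38

Job 5 has no dependents, so it just needs to finish by minute 243. Starting by 243 − 10 = minute 233 achieves that.
Since job 5 (must start by minute 233, minus 5-minute gap → minute 228) depends on it, job 4 must finish by minute 228. Backing off its 65-minute duration gives a latest start of minute 163.
Job 3 feeds job 4 (must start by minute 163, minus 5-minute gap → minute 158); job 5 (must start by minute 233). Taking the minimum, job 3 must finish by minute 158 and start by 158 − 30 = minute 128.
Job 2 must finish before job 3 (must start by minute 128, minus 5-minute gap → minute 123). With a 28-minute duration, job 2 must start by 123 − 28 = minute 95.
Job 1 feeds job 2 (must start by minute 95, minus 15-minute gap → minute 80); job 3 (must start by minute 128); job 5 (must start by minute 233). Taking the minimum, job 1 must finish by minute 80 and start by 80 − 42 = minute 38.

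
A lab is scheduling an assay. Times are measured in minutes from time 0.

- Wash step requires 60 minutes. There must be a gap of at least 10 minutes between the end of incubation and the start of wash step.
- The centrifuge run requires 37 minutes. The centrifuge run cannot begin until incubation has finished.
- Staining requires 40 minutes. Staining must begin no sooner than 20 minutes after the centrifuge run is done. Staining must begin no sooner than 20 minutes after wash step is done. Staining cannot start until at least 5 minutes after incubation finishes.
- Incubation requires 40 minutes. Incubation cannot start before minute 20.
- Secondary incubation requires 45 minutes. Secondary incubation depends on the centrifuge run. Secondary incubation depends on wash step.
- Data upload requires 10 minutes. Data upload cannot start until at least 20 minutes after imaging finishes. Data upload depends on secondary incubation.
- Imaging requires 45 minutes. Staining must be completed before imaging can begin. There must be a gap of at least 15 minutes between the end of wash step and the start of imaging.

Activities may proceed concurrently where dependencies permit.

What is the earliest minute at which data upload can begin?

255

After its own release at minute 20, incubation can start at minute 20 and finishes at minute 60.
After incubation (finishes minute 60, plus 10-minute gap → minute 70), wash step can start at minute 70 and finishes at minute 130.
The centrifuge run waits on incubation (finishes minute 60), so it starts at minute 60 and finishes at 60 + 37 = minute 97.
Secondary incubation has to wait for the centrifuge run (finishes minute 97); wash step (finishes minute 130). The latest of these is minute 130, so secondary incubation runs minute 130 to 130 + 45 = minute 175.
Staining cannot start until the centrifuge run (finishes minute 97, plus 20-minute gap → minute 117); wash step (finishes minute 130, plus 20-minute gap → minute 150); incubation (finishes minute 60, plus 5-minute gap → minute 65). The controlling bound is minute 150, so staining finishes at 150 + 40 = minute 190.
Imaging cannot start until staining (finishes minute 190); wash step (finishes minute 130, plus 15-minute gap → minute 145). The controlling bound is minute 190, so imaging finishes at 190 + 45 = minute 235.
Data upload waits on imaging (finishes minute 235, plus 20-minute gap → minute 255); secondary incubation (finishes minute 175). The latest of these is minute 255, which is the earliest data upload can start.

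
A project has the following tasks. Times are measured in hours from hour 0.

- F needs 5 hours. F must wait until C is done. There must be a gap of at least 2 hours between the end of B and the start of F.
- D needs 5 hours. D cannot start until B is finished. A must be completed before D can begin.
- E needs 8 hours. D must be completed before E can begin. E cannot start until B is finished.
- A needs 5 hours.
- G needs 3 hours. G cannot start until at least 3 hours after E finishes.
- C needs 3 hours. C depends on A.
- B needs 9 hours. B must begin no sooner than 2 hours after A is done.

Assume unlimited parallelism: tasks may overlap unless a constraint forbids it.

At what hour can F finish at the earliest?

Nothing blocks A, so it runs from hour 0 to hour 5.
C cannot begin until A (finishes hour 5). It runs from hour 5 to 5 + 3 = hour 8.
B waits on A (finishes hour 5, plus 2-hour gap → hour 7), so it starts at hour 7 and finishes at 7 + 9 = hour 16.
F needs all of C (finishes hour 8); B (finishes hour 16, plus 2-hour gap → hour 18). That puts its earliest start at hour 18; it finishes at 18 + 5 = hour 23.

23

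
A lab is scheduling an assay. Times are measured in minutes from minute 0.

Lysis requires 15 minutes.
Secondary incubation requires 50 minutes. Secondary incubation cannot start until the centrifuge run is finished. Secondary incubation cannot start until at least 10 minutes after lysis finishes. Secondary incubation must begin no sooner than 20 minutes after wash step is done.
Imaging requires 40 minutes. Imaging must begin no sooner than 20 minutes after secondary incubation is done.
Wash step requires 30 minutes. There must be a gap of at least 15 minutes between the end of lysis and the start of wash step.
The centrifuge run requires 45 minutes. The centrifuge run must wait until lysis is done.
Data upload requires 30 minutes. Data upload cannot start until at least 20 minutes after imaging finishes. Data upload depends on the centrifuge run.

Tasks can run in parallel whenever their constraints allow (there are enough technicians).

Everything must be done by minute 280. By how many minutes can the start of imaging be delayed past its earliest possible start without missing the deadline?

40

Lysis can start immediately at minute 0; it finishes at minute 15.
Wash step waits on lysis (finishes minute 15, plus 15-minute gap → minute 30), so it starts at minute 30 and finishes at 30 + 30 = minute 60.
The centrifuge run waits on lysis (finishes minute 15), so it starts at minute 15 and finishes at 15 + 45 = minute 60.
For secondary incubation: the centrifuge run (finishes minute 60); lysis (finishes minute 15, plus 10-minute gap → minute 25); wash step (finishes minute 60, plus 20-minute gap → minute 80). Taking the maximum gives a start of minute 80, and it finishes at 80 + 50 = minute 130.
After secondary incubation (finishes minute 130, plus 20-minute gap → minute 150), imaging can start at minute 150 and finishes at minute 190.

Working backward from the deadline:
Nothing follows data upload; the deadline of minute 280 is its only limit. It must start by 280 − 30 = minute 250.
Since data upload (must start by minute 250, minus 20-minute gap → minute 230) depends on it, imaging must finish by minute 230. Backing off its 40-minute duration gives a latest start of minute 190.
So imaging can start as early as minute 150 and as late as minute 190, giving 190 − 150 = 40 minutes of slack.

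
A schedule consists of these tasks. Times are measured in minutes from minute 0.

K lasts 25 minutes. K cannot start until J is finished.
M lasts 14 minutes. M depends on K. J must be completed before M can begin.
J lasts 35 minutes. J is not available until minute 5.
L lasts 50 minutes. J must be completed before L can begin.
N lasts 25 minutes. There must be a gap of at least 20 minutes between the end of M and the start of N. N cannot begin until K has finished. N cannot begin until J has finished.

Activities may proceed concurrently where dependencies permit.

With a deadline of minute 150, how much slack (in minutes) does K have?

J cannot begin until its own release at minute 5. It runs from minute 5 to 5 + 35 = minute 40.
After J (finishes minute 40), K can start at minute 40 and finishes at minute 65.

Working backward from the deadline:
To finish by minute 150, N (duration 25) must start no later than minute 125.
Since N (must start by minute 125, minus 20-minute gap → minute 105) depends on it, M must finish by minute 105. Backing off its 14-minute duration gives a latest start of minute 91.
K feeds M (must start by minute 91); N (must start by minute 125). Taking the minimum, K must finish by minute 91 and start by 91 − 25 = minute 66.
So K can start as early as minute 40 and as late as minute 66, giving 66 − 40 = 26 minutes of slack.

26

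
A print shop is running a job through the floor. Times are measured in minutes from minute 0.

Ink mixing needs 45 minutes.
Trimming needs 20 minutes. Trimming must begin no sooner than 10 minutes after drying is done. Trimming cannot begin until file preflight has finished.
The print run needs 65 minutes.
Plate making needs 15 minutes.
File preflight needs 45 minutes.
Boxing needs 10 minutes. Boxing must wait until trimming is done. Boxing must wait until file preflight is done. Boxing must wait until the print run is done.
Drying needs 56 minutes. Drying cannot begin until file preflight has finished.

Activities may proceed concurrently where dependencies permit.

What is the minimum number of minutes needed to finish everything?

141

The print run has no prerequisites, so it starts at minute 0 and finishes at minute 65.
Nothing blocks ink mixing, so it runs from minute 0 to minute 45.
Plate making can start immediately at minute 0; it finishes at minute 15.
File preflight has no prerequisites, so it starts at minute 0 and finishes at minute 45.
Drying waits on file preflight (finishes minute 45), so it starts at minute 45 and finishes at 45 + 56 = minute 101.
Trimming has to wait for drying (finishes minute 101, plus 10-minute gap → minute 111); file preflight (finishes minute 45). The latest of these is minute 111, so trimming runs minute 111 to 111 + 20 = minute 131.
Boxing has to wait for trimming (finishes minute 131); file preflight (finishes minute 45); the print run (finishes minute 65). The latest of these is minute 131, so boxing runs minute 131 to 131 + 10 = minute 141.
All tasks are finished once the last one completes. Finish times: File preflight at 45, Plate making at 15, Ink mixing at 45, The print run at 65, Drying at 101, Trimming at 131, Boxing at 141. The latest is minute 141.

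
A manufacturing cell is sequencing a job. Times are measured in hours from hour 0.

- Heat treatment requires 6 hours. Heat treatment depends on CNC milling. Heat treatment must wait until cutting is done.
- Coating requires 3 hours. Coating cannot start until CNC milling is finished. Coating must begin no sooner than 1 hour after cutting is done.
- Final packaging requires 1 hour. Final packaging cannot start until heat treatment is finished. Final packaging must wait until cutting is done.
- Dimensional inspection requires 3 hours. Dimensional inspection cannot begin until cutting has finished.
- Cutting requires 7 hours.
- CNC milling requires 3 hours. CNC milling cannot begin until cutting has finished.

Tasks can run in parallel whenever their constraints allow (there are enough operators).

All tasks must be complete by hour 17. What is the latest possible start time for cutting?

Final packaging must finish by hour 17; it takes 1 hour, so it must start by 17 − 1 = hour 16.
Since final packaging (must start by hour 16) depends on it, heat treatment must finish by hour 16. Backing off its 6-hour duration gives a latest start of hour 10.
Coating must finish by hour 17; it takes 3 hours, so it must start by 17 − 3 = hour 14.
CNC milling must finish in time for heat treatment (must start by hour 10); coating (must start by hour 14). The tightest is hour 10, so CNC milling must start by 10 − 3 = hour 7.
To finish by hour 17, dimensional inspection (duration 3) must start no later than hour 14.
Cutting has several dependents: CNC milling (must start by hour 7); heat treatment (must start by hour 10); dimensional inspection (must start by hour 14); coating (must start by hour 14, minus 1-hour gap → hour 13); final packaging (must start by hour 16). The earliest of those limits is hour 7, so cutting must start by 7 − 7 = hour 0.

0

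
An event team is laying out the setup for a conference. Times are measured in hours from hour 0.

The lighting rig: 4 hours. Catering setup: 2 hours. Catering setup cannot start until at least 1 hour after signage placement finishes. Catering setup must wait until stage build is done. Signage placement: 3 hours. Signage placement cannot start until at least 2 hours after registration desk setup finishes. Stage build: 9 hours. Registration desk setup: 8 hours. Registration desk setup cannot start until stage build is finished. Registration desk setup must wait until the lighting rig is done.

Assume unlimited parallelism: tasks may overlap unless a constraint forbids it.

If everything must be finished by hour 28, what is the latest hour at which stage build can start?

Catering setup must finish by hour 28; it takes 2 hours, so it must start by 28 − 2 = hour 26.
Signage placement feeds into catering setup (must start by hour 26, minus 1-hour gap → hour 25); so signage placement must finish by hour 25 and therefore start by hour 22.
Since signage placement (must start by hour 22, minus 2-hour gap → hour 20) depends on it, registration desk setup must finish by hour 20. Backing off its 8-hour duration gives a latest start of hour 12.
Stage build must finish in time for registration desk setup (must start by hour 12); catering setup (must start by hour 26). The tightest is hour 12, so stage build must start by 12 − 9 = hour 3.

3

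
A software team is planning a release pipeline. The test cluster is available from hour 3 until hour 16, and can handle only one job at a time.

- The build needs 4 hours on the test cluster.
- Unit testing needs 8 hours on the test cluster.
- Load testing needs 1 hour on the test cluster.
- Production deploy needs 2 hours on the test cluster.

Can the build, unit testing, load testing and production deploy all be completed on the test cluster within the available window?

The test cluster window is 16 − 3 = 13 hours.
Running back to back, the jobs need 4 + 8 + 1 + 2 = 15 hours on the test cluster.
Since 15 > 13, they cannot all fit.

No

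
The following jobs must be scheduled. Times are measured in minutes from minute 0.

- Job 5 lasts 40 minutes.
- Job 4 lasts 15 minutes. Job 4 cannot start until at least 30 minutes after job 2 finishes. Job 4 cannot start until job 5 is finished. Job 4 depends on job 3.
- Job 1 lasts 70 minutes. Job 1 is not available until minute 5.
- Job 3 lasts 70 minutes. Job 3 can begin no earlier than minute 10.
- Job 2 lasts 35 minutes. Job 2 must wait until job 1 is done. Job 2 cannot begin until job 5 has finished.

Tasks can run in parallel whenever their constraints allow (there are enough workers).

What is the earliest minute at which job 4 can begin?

140

Job 5 can start immediately at minute 0; it finishes at minute 40.
After its own release at minute 10, job 3 can start at minute 10 and finishes at minute 80.
Job 1 waits on its own release at minute 5, so it starts at minute 5 and finishes at 5 + 70 = minute 75.
Job 2 has to wait for job 1 (finishes minute 75); job 5 (finishes minute 40). The latest of these is minute 75, so job 2 runs minute 75 to 75 + 35 = minute 110.
Job 4 waits on job 2 (finishes minute 110, plus 30-minute gap → minute 140); job 5 (finishes minute 40); job 3 (finishes minute 80). The latest of these is minute 140, which is the earliest job 4 can start.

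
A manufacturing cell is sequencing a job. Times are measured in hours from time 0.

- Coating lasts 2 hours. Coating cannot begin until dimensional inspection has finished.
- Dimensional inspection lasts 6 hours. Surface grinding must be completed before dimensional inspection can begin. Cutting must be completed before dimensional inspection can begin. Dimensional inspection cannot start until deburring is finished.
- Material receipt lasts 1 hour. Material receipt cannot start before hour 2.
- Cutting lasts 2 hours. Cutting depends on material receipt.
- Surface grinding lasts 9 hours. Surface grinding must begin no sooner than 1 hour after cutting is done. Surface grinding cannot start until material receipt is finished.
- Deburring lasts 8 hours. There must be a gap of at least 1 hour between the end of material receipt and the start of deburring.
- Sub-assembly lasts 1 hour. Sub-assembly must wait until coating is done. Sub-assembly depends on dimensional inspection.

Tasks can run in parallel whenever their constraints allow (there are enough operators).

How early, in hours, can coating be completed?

After its own release at hour 2, material receipt can start at hour 2 and finishes at hour 3.
Deburring cannot begin until material receipt (finishes hour 3, plus 1-hour gap → hour 4). It runs from hour 4 to 4 + 8 = hour 12.
Cutting cannot begin until material receipt (finishes hour 3). It runs from hour 3 to 3 + 2 = hour 5.
Surface grinding needs all of cutting (finishes hour 5, plus 1-hour gap → hour 6); material receipt (finishes hour 3). That puts its earliest start at hour 6; it finishes at 6 + 9 = hour 15.
For dimensional inspection: surface grinding (finishes hour 15); cutting (finishes hour 5); deburring (finishes hour 12). Taking the maximum gives a start of hour 15, and it finishes at 15 + 6 = hour 21.
Coating cannot begin until dimensional inspection (finishes hour 21). It runs from hour 21 to 21 + 2 = hour 23.

23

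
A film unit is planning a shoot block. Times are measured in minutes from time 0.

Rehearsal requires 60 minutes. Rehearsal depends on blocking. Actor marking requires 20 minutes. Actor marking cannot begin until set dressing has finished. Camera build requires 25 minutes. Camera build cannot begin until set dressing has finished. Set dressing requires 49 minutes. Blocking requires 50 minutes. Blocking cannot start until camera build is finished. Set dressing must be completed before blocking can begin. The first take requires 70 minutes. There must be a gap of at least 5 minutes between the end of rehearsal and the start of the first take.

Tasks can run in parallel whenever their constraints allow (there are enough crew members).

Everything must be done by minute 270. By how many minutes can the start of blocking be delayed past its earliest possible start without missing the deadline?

Set dressing can start immediately at minute 0; it finishes at minute 49.
After set dressing (finishes minute 49), camera build can start at minute 49 and finishes at minute 74.
Blocking needs all of camera build (finishes minute 74); set dressing (finishes minute 49). That puts its earliest start at minute 74; it finishes at 74 + 50 = minute 124.

Working backward from the deadline:
The first take must finish by minute 270; it takes 70 minutes, so it must start by 270 − 70 = minute 200.
Rehearsal feeds into the first take (must start by minute 200, minus 5-minute gap → minute 195); so rehearsal must finish by minute 195 and therefore start by minute 135.
Blocking must finish before rehearsal (must start by minute 135). With a 50-minute duration, blocking must start by 135 − 50 = minute 85.
So blocking can start as early as minute 74 and as late as minute 85, giving 85 − 74 = 11 minutes of slack.

11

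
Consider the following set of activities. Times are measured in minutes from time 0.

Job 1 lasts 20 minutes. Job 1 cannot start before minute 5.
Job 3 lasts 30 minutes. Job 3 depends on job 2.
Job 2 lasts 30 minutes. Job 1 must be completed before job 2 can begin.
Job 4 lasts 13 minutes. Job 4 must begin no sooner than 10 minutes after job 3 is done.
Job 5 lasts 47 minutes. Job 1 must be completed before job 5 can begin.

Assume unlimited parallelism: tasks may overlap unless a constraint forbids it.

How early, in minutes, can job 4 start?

95

Job 1 cannot begin until its own release at minute 5. It runs from minute 5 to 5 + 20 = minute 25.
Job 2 waits on job 1 (finishes minute 25), so it starts at minute 25 and finishes at 25 + 30 = minute 55.
Job 3 waits on job 2 (finishes minute 55), so it starts at minute 55 and finishes at 55 + 30 = minute 85.
Job 4 waits on job 3 (finishes minute 85, plus 10-minute gap → minute 95), so the earliest it can start is minute 95.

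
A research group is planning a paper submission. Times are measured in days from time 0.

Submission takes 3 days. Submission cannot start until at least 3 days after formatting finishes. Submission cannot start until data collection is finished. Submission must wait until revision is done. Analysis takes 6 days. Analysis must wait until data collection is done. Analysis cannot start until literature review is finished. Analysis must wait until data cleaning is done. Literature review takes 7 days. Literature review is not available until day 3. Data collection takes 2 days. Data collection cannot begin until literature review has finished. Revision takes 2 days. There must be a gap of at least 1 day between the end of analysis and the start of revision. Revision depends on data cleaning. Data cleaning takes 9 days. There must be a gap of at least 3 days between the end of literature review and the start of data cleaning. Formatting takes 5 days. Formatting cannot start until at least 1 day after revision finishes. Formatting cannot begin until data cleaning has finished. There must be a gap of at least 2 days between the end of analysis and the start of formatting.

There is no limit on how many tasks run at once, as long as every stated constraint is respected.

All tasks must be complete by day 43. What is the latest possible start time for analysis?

Submission has no dependents, so it just needs to finish by day 43. Starting by 43 − 3 = day 40 achieves that.
Formatting has to be done before submission (must start by day 40, minus 3-day gap → day 37). That means finishing by day 37, i.e. starting by 37 − 5 = day 32.
For revision: formatting (must start by day 32, minus 1-day gap → day 31); submission (must start by day 40). The most restrictive is day 31; with a 2-day duration, revision must start by day 29.
For analysis: revision (must start by day 29, minus 1-day gap → day 28); formatting (must start by day 32, minus 2-day gap → day 30). The most restrictive is day 28; with a 6-day duration, analysis must start by day 22.

22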